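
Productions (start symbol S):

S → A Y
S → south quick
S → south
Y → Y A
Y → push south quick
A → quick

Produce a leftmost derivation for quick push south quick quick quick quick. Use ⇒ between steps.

S ⇒ A Y ⇒ quick Y ⇒ quick Y A ⇒ quick Y A A ⇒ quick Y A A A ⇒ quick push south quick A A A ⇒ quick push south quick quick A A ⇒ quick push south quick quick quick A ⇒ quick push south quick quick quick quick

S ⇒ A Y   [S → A Y]
A Y ⇒ quick Y   [A → quick]
quick Y ⇒ quick Y A   [Y → Y A]
quick Y A ⇒ quick Y A A   [Y → Y A]
quick Y A A ⇒ quick Y A A A   [Y → Y A]
quick Y A A A ⇒ quick push south quick A A A   [Y → push south quick]
quick push south quick A A A ⇒ quick push south quick quick A A   [A → quick]
quick push south quick quick A A ⇒ quick push south quick quick quick A   [A → quick]
quick push south quick quick quick A ⇒ quick push south quick quick quick quick   [A → quick]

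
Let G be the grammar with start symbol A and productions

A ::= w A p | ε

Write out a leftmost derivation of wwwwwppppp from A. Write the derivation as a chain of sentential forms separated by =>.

A => wAp   [A ::= w A p]
wAp => wwApp   [A ::= w A p]
wwApp => wwwAppp   [A ::= w A p]
wwwAppp => wwwwApppp   [A ::= w A p]
wwwwApppp => wwwwwAppppp   [A ::= w A p]
wwwwwAppppp => wwwwwppppp   [A ::= ε]

A => wAp => wwApp => wwwAppp => wwwwApppp => wwwwwAppppp => wwwwwppppp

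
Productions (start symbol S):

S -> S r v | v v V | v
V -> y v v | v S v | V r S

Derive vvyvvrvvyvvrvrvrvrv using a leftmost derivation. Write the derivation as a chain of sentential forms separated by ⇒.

S⇒vvV⇒vvVrS⇒vvVrSrS⇒vvVrSrSrS⇒vvyvvrSrSrS⇒vvyvvrvvVrSrS⇒vvyvvrvvVrSrSrS⇒vvyvvrvvyvvrSrSrS⇒vvyvvrvvyvvrSrvrSrS⇒vvyvvrvvyvvrvrvrSrS⇒vvyvvrvvyvvrvrvrvrS⇒vvyvvrvvyvvrvrvrvrv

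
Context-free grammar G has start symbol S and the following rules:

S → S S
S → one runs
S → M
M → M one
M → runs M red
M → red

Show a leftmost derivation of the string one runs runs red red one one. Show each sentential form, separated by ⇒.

S ⇒ S S ⇒ one runs S ⇒ one runs M ⇒ one runs M one ⇒ one runs M one one ⇒ one runs runs M red one one ⇒ one runs runs red red one one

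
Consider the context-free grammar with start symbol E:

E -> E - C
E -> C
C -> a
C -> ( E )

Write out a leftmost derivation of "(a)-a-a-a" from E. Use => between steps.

E => E-C => E-C-C => E-C-C-C => C-C-C-C => (E)-C-C-C => (C)-C-C-C => (a)-C-C-C => (a)-a-C-C => (a)-a-a-C => (a)-a-a-a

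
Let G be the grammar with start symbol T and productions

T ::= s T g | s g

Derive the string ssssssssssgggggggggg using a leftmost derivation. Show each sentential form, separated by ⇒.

T ⇒ sTg   [T ::= s T g]
sTg ⇒ ssTgg   [T ::= s T g]
ssTgg ⇒ sssTggg   [T ::= s T g]
sssTggg ⇒ ssssTgggg   [T ::= s T g]
ssssTgggg ⇒ sssssTggggg   [T ::= s T g]
sssssTggggg ⇒ ssssssTgggggg   [T ::= s T g]
ssssssTgggggg ⇒ sssssssTggggggg   [T ::= s T g]
sssssssTggggggg ⇒ ssssssssTgggggggg   [T ::= s T g]
ssssssssTgggggggg ⇒ sssssssssTggggggggg   [T ::= s T g]
sssssssssTggggggggg ⇒ ssssssssssgggggggggg   [T ::= s g]

T ⇒ sTg ⇒ ssTgg ⇒ sssTggg ⇒ ssssTgggg ⇒ sssssTggggg ⇒ ssssssTgggggg ⇒ sssssssTggggggg ⇒ ssssssssTgggggggg ⇒ sssssssssTggggggggg ⇒ ssssssssssgggggggggg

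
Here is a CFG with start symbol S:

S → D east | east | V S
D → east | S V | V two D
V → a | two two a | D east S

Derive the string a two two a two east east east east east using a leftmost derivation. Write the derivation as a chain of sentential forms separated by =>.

S => V S   [S → V S]
V S => a S   [V → a]
a S => a V S   [S → V S]
a V S => a D east S S   [V → D east S]
a D east S S => a V two D east S S   [D → V two D]
a V two D east S S => a two two a two D east S S   [V → two two a]
a two two a two D east S S => a two two a two east east S S   [D → east]
a two two a two east east S S => a two two a two east east D east S   [S → D east]
a two two a two east east D east S => a two two a two east east east east S   [D → east]
a two two a two east east east east S => a two two a two east east east east east   [S → east]

S => V S => a S => a V S => a D east S S => a V two D east S S => a two two a two D east S S => a two two a two east east S S => a two two a two east east D east S => a two two a two east east east east S => a two two a two east east east east east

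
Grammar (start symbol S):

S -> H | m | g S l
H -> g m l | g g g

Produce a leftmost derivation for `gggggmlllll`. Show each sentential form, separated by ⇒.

S ⇒ gSl ⇒ ggSll ⇒ gggSlll ⇒ ggggSllll ⇒ ggggHllll ⇒ gggggmlllll

S ⇒ gSl   [S -> g S l]
gSl ⇒ ggSll   [S -> g S l]
ggSll ⇒ gggSlll   [S -> g S l]
gggSlll ⇒ ggggSllll   [S -> g S l]
ggggSllll ⇒ ggggHllll   [S -> H]
ggggHllll ⇒ gggggmlllll   [H -> g m l]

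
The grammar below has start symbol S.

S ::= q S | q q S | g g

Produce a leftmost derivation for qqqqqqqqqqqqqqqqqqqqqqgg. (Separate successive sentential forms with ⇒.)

S ⇒ qqS ⇒ qqqqS ⇒ qqqqqS ⇒ qqqqqqqS ⇒ qqqqqqqqqS ⇒ qqqqqqqqqqS ⇒ qqqqqqqqqqqqS ⇒ qqqqqqqqqqqqqqS ⇒ qqqqqqqqqqqqqqqqS ⇒ qqqqqqqqqqqqqqqqqqS ⇒ qqqqqqqqqqqqqqqqqqqS ⇒ qqqqqqqqqqqqqqqqqqqqqS ⇒ qqqqqqqqqqqqqqqqqqqqqqS ⇒ qqqqqqqqqqqqqqqqqqqqqqgg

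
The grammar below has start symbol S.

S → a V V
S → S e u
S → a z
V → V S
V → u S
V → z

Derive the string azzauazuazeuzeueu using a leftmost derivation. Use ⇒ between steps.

S⇒Seu⇒aVVeu⇒azVeu⇒azVSeu⇒azzSeu⇒azzSeueu⇒azzaVVeueu⇒azzauSVeueu⇒azzauaVVVeueu⇒azzauazVVeueu⇒azzauazuSVeueu⇒azzauazuSeuVeueu⇒azzauazuazeuVeueu⇒azzauazuazeuzeueu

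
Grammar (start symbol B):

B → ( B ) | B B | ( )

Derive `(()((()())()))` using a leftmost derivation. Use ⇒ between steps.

B⇒(B)⇒(BB)⇒(()B)⇒(()(B))⇒(()(BB))⇒(()((B)B))⇒(()((BB)B))⇒(()((()B)B))⇒(()((()())B))⇒(()((()())()))

B ⇒ (B)   [B → ( B )]
(B) ⇒ (BB)   [B → B B]
(BB) ⇒ (()B)   [B → ( )]
(()B) ⇒ (()(B))   [B → ( B )]
(()(B)) ⇒ (()(BB))   [B → B B]
(()(BB)) ⇒ (()((B)B))   [B → ( B )]
(()((B)B)) ⇒ (()((BB)B))   [B → B B]
(()((BB)B)) ⇒ (()((()B)B))   [B → ( )]
(()((()B)B)) ⇒ (()((()())B))   [B → ( )]
(()((()())B)) ⇒ (()((()())()))   [B → ( )]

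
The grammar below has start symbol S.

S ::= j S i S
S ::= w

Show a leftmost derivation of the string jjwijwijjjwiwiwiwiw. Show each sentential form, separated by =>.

S => jSiS => jjSiSiS => jjwiSiS => jjwijSiSiS => jjwijwiSiS => jjwijwijSiSiS => jjwijwijjSiSiSiS => jjwijwijjjSiSiSiSiS => jjwijwijjjwiSiSiSiS => jjwijwijjjwiwiSiSiS => jjwijwijjjwiwiwiSiS => jjwijwijjjwiwiwiwiS => jjwijwijjjwiwiwiwiw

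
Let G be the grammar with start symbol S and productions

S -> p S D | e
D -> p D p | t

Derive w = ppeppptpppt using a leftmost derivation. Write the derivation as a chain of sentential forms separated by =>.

S=>pSD=>ppSDD=>ppeDD=>ppepDpD=>ppeppDppD=>ppepppDpppD=>ppeppptpppD=>ppeppptpppt

S => pSD   [S -> p S D]
pSD => ppSDD   [S -> p S D]
ppSDD => ppeDD   [S -> e]
ppeDD => ppepDpD   [D -> p D p]
ppepDpD => ppeppDppD   [D -> p D p]
ppeppDppD => ppepppDpppD   [D -> p D p]
ppepppDpppD => ppeppptpppD   [D -> t]
ppeppptpppD => ppeppptpppt   [D -> t]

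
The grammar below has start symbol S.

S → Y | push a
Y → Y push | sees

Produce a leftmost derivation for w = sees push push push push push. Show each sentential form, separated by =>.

S => Y   [S → Y]
Y => Y push   [Y → Y push]
Y push => Y push push   [Y → Y push]
Y push push => Y push push push   [Y → Y push]
Y push push push => Y push push push push   [Y → Y push]
Y push push push push => Y push push push push push   [Y → Y push]
Y push push push push push => sees push push push push push   [Y → sees]

S => Y => Y push => Y push push => Y push push push => Y push push push push => Y push push push push push => sees push push push push push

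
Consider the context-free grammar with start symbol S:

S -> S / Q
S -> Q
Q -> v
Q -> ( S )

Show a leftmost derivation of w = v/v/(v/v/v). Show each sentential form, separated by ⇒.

S ⇒ S/Q   [S -> S / Q]
S/Q ⇒ S/Q/Q   [S -> S / Q]
S/Q/Q ⇒ Q/Q/Q   [S -> Q]
Q/Q/Q ⇒ v/Q/Q   [Q -> v]
v/Q/Q ⇒ v/v/Q   [Q -> v]
v/v/Q ⇒ v/v/(S)   [Q -> ( S )]
v/v/(S) ⇒ v/v/(S/Q)   [S -> S / Q]
v/v/(S/Q) ⇒ v/v/(S/Q/Q)   [S -> S / Q]
v/v/(S/Q/Q) ⇒ v/v/(Q/Q/Q)   [S -> Q]
v/v/(Q/Q/Q) ⇒ v/v/(v/Q/Q)   [Q -> v]
v/v/(v/Q/Q) ⇒ v/v/(v/v/Q)   [Q -> v]
v/v/(v/v/Q) ⇒ v/v/(v/v/v)   [Q -> v]

S⇒S/Q⇒S/Q/Q⇒Q/Q/Q⇒v/Q/Q⇒v/v/Q⇒v/v/(S)⇒v/v/(S/Q)⇒v/v/(S/Q/Q)⇒v/v/(Q/Q/Q)⇒v/v/(v/Q/Q)⇒v/v/(v/v/Q)⇒v/v/(v/v/v)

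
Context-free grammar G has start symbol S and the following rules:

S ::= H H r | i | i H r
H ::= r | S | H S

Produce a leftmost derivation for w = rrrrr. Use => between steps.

S => HHr => SHr => HHrHr => rHrHr => rrrHr => rrrrr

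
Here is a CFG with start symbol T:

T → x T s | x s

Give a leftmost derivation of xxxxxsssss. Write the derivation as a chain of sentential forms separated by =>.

T=>xTs=>xxTss=>xxxTsss=>xxxxTssss=>xxxxxsssss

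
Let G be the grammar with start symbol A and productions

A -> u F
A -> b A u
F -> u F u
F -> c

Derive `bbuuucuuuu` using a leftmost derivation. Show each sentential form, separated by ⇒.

A ⇒ bAu   [A -> b A u]
bAu ⇒ bbAuu   [A -> b A u]
bbAuu ⇒ bbuFuu   [A -> u F]
bbuFuu ⇒ bbuuFuuu   [F -> u F u]
bbuuFuuu ⇒ bbuuuFuuuu   [F -> u F u]
bbuuuFuuuu ⇒ bbuuucuuuu   [F -> c]

A ⇒ bAu ⇒ bbAuu ⇒ bbuFuu ⇒ bbuuFuuu ⇒ bbuuuFuuuu ⇒ bbuuucuuuu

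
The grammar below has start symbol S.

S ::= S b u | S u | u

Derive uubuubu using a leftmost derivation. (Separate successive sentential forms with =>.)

S=>Sbu=>Subu=>Sbuubu=>Subuubu=>uubuubu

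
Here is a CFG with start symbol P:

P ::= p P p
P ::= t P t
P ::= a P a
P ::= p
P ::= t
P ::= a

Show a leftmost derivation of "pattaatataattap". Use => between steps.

P => pPp   [P ::= p P p]
pPp => paPap   [P ::= a P a]
paPap => patPtap   [P ::= t P t]
patPtap => pattPttap   [P ::= t P t]
pattPttap => pattaPattap   [P ::= a P a]
pattaPattap => pattaaPaattap   [P ::= a P a]
pattaaPaattap => pattaatPtaattap   [P ::= t P t]
pattaatPtaattap => pattaatataattap   [P ::= a]

P => pPp => paPap => patPtap => pattPttap => pattaPattap => pattaaPaattap => pattaatPtaattap => pattaatataattap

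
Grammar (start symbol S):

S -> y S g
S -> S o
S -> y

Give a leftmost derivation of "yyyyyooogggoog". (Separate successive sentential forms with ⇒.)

S ⇒ ySg ⇒ ySog ⇒ ySoog ⇒ yySgoog ⇒ yyySggoog ⇒ yyyySgggoog ⇒ yyyySogggoog ⇒ yyyySoogggoog ⇒ yyyySooogggoog ⇒ yyyyyooogggoog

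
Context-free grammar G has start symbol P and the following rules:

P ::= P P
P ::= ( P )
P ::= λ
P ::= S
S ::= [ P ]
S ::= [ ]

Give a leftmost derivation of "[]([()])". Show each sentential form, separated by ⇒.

P ⇒ PP ⇒ SP ⇒ []P ⇒ [](P) ⇒ [](PP) ⇒ [](SP) ⇒ []([P]P) ⇒ []([(P)]P) ⇒ []([()]P) ⇒ []([()])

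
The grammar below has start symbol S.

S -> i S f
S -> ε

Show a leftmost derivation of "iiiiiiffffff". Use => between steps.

S=>iSf=>iiSff=>iiiSfff=>iiiiSffff=>iiiiiSfffff=>iiiiiiSffffff=>iiiiiiffffff

S => iSf   [S -> i S f]
iSf => iiSff   [S -> i S f]
iiSff => iiiSfff   [S -> i S f]
iiiSfff => iiiiSffff   [S -> i S f]
iiiiSffff => iiiiiSfffff   [S -> i S f]
iiiiiSfffff => iiiiiiSffffff   [S -> i S f]
iiiiiiSffffff => iiiiiiffffff   [S -> ε]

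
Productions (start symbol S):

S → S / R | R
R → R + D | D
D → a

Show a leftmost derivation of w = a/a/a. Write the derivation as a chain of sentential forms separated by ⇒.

S ⇒ S/R ⇒ S/R/R ⇒ R/R/R ⇒ D/R/R ⇒ a/R/R ⇒ a/D/R ⇒ a/a/R ⇒ a/a/D ⇒ a/a/a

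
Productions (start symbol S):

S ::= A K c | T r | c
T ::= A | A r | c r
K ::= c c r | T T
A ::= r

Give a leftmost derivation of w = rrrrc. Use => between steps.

S => AKc => rKc => rTTc => rATc => rrTc => rrArc => rrrrc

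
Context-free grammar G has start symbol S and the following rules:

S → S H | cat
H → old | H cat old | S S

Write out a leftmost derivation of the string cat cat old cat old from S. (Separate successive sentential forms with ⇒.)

S ⇒ S H ⇒ S H H ⇒ cat H H ⇒ cat S S H ⇒ cat S H S H ⇒ cat cat H S H ⇒ cat cat old S H ⇒ cat cat old cat H ⇒ cat cat old cat old

S ⇒ S H   [S → S H]
S H ⇒ S H H   [S → S H]
S H H ⇒ cat H H   [S → cat]
cat H H ⇒ cat S S H   [H → S S]
cat S S H ⇒ cat S H S H   [S → S H]
cat S H S H ⇒ cat cat H S H   [S → cat]
cat cat H S H ⇒ cat cat old S H   [H → old]
cat cat old S H ⇒ cat cat old cat H   [S → cat]
cat cat old cat H ⇒ cat cat old cat old   [H → old]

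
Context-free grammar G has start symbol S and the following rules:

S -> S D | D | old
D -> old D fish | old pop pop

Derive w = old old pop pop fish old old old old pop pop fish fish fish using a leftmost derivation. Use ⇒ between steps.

S ⇒ S D ⇒ D D ⇒ old D fish D ⇒ old old pop pop fish D ⇒ old old pop pop fish old D fish ⇒ old old pop pop fish old old D fish fish ⇒ old old pop pop fish old old old D fish fish fish ⇒ old old pop pop fish old old old old pop pop fish fish fish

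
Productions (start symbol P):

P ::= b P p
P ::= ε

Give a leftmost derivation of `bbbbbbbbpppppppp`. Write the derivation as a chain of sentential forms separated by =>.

P => bPp => bbPpp => bbbPppp => bbbbPpppp => bbbbbPppppp => bbbbbbPpppppp => bbbbbbbPppppppp => bbbbbbbbPpppppppp => bbbbbbbbpppppppp

P => bPp   [P ::= b P p]
bPp => bbPpp   [P ::= b P p]
bbPpp => bbbPppp   [P ::= b P p]
bbbPppp => bbbbPpppp   [P ::= b P p]
bbbbPpppp => bbbbbPppppp   [P ::= b P p]
bbbbbPppppp => bbbbbbPpppppp   [P ::= b P p]
bbbbbbPpppppp => bbbbbbbPppppppp   [P ::= b P p]
bbbbbbbPppppppp => bbbbbbbbPpppppppp   [P ::= b P p]
bbbbbbbbPpppppppp => bbbbbbbbpppppppp   [P ::= ε]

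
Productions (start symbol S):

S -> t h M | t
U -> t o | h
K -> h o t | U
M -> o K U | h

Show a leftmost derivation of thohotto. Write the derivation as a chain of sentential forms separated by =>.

S => thM   [S -> t h M]
thM => thoKU   [M -> o K U]
thoKU => thohotU   [K -> h o t]
thohotU => thohotto   [U -> t o]

S=>thM=>thoKU=>thohotU=>thohotto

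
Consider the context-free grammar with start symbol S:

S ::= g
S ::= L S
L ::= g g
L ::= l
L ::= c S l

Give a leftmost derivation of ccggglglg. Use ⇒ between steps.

S ⇒ LS ⇒ cSlS ⇒ cLSlS ⇒ ccSlSlS ⇒ ccLSlSlS ⇒ ccggSlSlS ⇒ ccggglSlS ⇒ ccggglglS ⇒ ccggglglg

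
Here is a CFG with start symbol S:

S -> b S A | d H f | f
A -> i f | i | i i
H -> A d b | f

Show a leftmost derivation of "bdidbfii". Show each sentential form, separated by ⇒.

S⇒bSA⇒bdHfA⇒bdAdbfA⇒bdidbfA⇒bdidbfii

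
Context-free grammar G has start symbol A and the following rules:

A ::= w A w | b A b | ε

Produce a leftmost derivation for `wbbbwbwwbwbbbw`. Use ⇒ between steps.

A ⇒ wAw ⇒ wbAbw ⇒ wbbAbbw ⇒ wbbbAbbbw ⇒ wbbbwAwbbbw ⇒ wbbbwbAbwbbbw ⇒ wbbbwbwAwbwbbbw ⇒ wbbbwbwwbwbbbw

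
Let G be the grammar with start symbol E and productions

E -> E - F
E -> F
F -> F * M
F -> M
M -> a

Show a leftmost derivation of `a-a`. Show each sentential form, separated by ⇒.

E ⇒ E-F ⇒ F-F ⇒ M-F ⇒ a-F ⇒ a-M ⇒ a-a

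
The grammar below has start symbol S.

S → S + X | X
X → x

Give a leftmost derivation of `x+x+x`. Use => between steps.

S => S+X => S+X+X => X+X+X => x+X+X => x+x+X => x+x+x

S => S+X   [S → S + X]
S+X => S+X+X   [S → S + X]
S+X+X => X+X+X   [S → X]
X+X+X => x+X+X   [X → x]
x+X+X => x+x+X   [X → x]
x+x+X => x+x+x   [X → x]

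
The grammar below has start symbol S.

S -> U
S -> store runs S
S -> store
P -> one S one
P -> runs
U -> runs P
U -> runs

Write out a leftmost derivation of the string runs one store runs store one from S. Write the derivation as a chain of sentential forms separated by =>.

S => U => runs P => runs one S one => runs one store runs S one => runs one store runs store one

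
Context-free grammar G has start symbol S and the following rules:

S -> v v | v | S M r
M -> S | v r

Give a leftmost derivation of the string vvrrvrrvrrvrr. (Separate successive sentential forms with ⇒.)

S ⇒ SMr ⇒ SMrMr ⇒ SMrMrMr ⇒ SMrMrMrMr ⇒ vMrMrMrMr ⇒ vvrrMrMrMr ⇒ vvrrvrrMrMr ⇒ vvrrvrrvrrMr ⇒ vvrrvrrvrrvrr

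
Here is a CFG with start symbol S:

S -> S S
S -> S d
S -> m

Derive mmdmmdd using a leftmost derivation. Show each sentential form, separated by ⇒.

S ⇒ Sd ⇒ Sdd ⇒ SSdd ⇒ SSSdd ⇒ SdSSdd ⇒ SSdSSdd ⇒ mSdSSdd ⇒ mmdSSdd ⇒ mmdmSdd ⇒ mmdmmdd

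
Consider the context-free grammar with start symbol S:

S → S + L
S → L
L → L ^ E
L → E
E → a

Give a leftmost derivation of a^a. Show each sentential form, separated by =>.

S => L   [S → L]
L => L^E   [L → L ^ E]
L^E => E^E   [L → E]
E^E => a^E   [E → a]
a^E => a^a   [E → a]

S => L => L^E => E^E => a^E => a^a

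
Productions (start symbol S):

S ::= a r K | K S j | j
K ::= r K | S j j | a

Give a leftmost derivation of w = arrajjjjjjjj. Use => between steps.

S => KSj => SjjSj => KSjjjSj => SjjSjjjSj => arKjjSjjjSj => arrKjjSjjjSj => arrajjSjjjSj => arrajjjjjjSj => arrajjjjjjjj

S => KSj   [S ::= K S j]
KSj => SjjSj   [K ::= S j j]
SjjSj => KSjjjSj   [S ::= K S j]
KSjjjSj => SjjSjjjSj   [K ::= S j j]
SjjSjjjSj => arKjjSjjjSj   [S ::= a r K]
arKjjSjjjSj => arrKjjSjjjSj   [K ::= r K]
arrKjjSjjjSj => arrajjSjjjSj   [K ::= a]
arrajjSjjjSj => arrajjjjjjSj   [S ::= j]
arrajjjjjjSj => arrajjjjjjjj   [S ::= j]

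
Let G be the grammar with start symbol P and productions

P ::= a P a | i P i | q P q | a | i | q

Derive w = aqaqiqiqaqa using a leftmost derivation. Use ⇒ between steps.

P ⇒ aPa   [P ::= a P a]
aPa ⇒ aqPqa   [P ::= q P q]
aqPqa ⇒ aqaPaqa   [P ::= a P a]
aqaPaqa ⇒ aqaqPqaqa   [P ::= q P q]
aqaqPqaqa ⇒ aqaqiPiqaqa   [P ::= i P i]
aqaqiPiqaqa ⇒ aqaqiqiqaqa   [P ::= q]

P ⇒ aPa ⇒ aqPqa ⇒ aqaPaqa ⇒ aqaqPqaqa ⇒ aqaqiPiqaqa ⇒ aqaqiqiqaqa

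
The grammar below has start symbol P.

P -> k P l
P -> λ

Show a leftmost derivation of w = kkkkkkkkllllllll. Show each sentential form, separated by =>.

P => kPl => kkPll => kkkPlll => kkkkPllll => kkkkkPlllll => kkkkkkPllllll => kkkkkkkPlllllll => kkkkkkkkPllllllll => kkkkkkkkllllllll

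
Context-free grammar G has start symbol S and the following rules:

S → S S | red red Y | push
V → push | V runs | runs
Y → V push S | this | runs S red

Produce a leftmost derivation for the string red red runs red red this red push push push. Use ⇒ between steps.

S ⇒ S S ⇒ S S S ⇒ red red Y S S ⇒ red red runs S red S S ⇒ red red runs red red Y red S S ⇒ red red runs red red this red S S ⇒ red red runs red red this red S S S ⇒ red red runs red red this red push S S ⇒ red red runs red red this red push push S ⇒ red red runs red red this red push push push

S ⇒ S S   [S → S S]
S S ⇒ S S S   [S → S S]
S S S ⇒ red red Y S S   [S → red red Y]
red red Y S S ⇒ red red runs S red S S   [Y → runs S red]
red red runs S red S S ⇒ red red runs red red Y red S S   [S → red red Y]
red red runs red red Y red S S ⇒ red red runs red red this red S S   [Y → this]
red red runs red red this red S S ⇒ red red runs red red this red S S S   [S → S S]
red red runs red red this red S S S ⇒ red red runs red red this red push S S   [S → push]
red red runs red red this red push S S ⇒ red red runs red red this red push push S   [S → push]
red red runs red red this red push push S ⇒ red red runs red red this red push push push   [S → push]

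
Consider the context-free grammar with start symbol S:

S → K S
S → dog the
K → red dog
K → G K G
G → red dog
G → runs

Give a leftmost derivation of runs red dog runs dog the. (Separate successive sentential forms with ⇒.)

S ⇒ K S ⇒ G K G S ⇒ runs K G S ⇒ runs red dog G S ⇒ runs red dog runs S ⇒ runs red dog runs dog the

S ⇒ K S   [S → K S]
K S ⇒ G K G S   [K → G K G]
G K G S ⇒ runs K G S   [G → runs]
runs K G S ⇒ runs red dog G S   [K → red dog]
runs red dog G S ⇒ runs red dog runs S   [G → runs]
runs red dog runs S ⇒ runs red dog runs dog the   [S → dog the]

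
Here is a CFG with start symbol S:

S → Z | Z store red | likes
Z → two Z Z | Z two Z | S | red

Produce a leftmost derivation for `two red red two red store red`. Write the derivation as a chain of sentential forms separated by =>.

S => Z store red   [S → Z store red]
Z store red => Z two Z store red   [Z → Z two Z]
Z two Z store red => two Z Z two Z store red   [Z → two Z Z]
two Z Z two Z store red => two red Z two Z store red   [Z → red]
two red Z two Z store red => two red red two Z store red   [Z → red]
two red red two Z store red => two red red two red store red   [Z → red]

S => Z store red => Z two Z store red => two Z Z two Z store red => two red Z two Z store red => two red red two Z store red => two red red two red store red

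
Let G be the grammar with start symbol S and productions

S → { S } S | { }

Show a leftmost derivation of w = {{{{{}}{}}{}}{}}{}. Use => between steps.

S => {S}S   [S → { S } S]
{S}S => {{S}S}S   [S → { S } S]
{{S}S}S => {{{S}S}S}S   [S → { S } S]
{{{S}S}S}S => {{{{S}S}S}S}S   [S → { S } S]
{{{{S}S}S}S}S => {{{{{}}S}S}S}S   [S → { }]
{{{{{}}S}S}S}S => {{{{{}}{}}S}S}S   [S → { }]
{{{{{}}{}}S}S}S => {{{{{}}{}}{}}S}S   [S → { }]
{{{{{}}{}}{}}S}S => {{{{{}}{}}{}}{}}S   [S → { }]
{{{{{}}{}}{}}{}}S => {{{{{}}{}}{}}{}}{}   [S → { }]

S=>{S}S=>{{S}S}S=>{{{S}S}S}S=>{{{{S}S}S}S}S=>{{{{{}}S}S}S}S=>{{{{{}}{}}S}S}S=>{{{{{}}{}}{}}S}S=>{{{{{}}{}}{}}{}}S=>{{{{{}}{}}{}}{}}{}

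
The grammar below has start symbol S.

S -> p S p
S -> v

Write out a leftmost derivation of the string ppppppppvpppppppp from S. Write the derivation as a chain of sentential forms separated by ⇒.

S ⇒ pSp ⇒ ppSpp ⇒ pppSppp ⇒ ppppSpppp ⇒ pppppSppppp ⇒ ppppppSpppppp ⇒ pppppppSppppppp ⇒ ppppppppSpppppppp ⇒ ppppppppvpppppppp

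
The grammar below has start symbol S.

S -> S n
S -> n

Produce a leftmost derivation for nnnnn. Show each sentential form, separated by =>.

S => Sn   [S -> S n]
Sn => Snn   [S -> S n]
Snn => Snnn   [S -> S n]
Snnn => Snnnn   [S -> S n]
Snnnn => nnnnn   [S -> n]

S => Sn => Snn => Snnn => Snnnn => nnnnn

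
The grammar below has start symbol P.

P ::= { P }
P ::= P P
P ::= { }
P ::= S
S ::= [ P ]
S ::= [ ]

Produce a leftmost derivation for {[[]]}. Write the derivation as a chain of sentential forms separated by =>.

P => {P} => {S} => {[P]} => {[S]} => {[[]]}

P => {P}   [P ::= { P }]
{P} => {S}   [P ::= S]
{S} => {[P]}   [S ::= [ P ]]
{[P]} => {[S]}   [P ::= S]
{[S]} => {[[]]}   [S ::= [ ]]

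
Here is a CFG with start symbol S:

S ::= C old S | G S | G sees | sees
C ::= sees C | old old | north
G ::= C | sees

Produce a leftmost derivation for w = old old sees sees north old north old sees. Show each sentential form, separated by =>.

S => G S   [S ::= G S]
G S => C S   [G ::= C]
C S => old old S   [C ::= old old]
old old S => old old C old S   [S ::= C old S]
old old C old S => old old sees C old S   [C ::= sees C]
old old sees C old S => old old sees sees C old S   [C ::= sees C]
old old sees sees C old S => old old sees sees north old S   [C ::= north]
old old sees sees north old S => old old sees sees north old C old S   [S ::= C old S]
old old sees sees north old C old S => old old sees sees north old north old S   [C ::= north]
old old sees sees north old north old S => old old sees sees north old north old sees   [S ::= sees]

S => G S => C S => old old S => old old C old S => old old sees C old S => old old sees sees C old S => old old sees sees north old S => old old sees sees north old C old S => old old sees sees north old north old S => old old sees sees north old north old sees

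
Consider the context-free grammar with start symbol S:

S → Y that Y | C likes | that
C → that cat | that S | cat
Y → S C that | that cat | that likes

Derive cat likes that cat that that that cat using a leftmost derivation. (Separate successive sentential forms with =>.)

S => Y that Y => S C that that Y => C likes C that that Y => cat likes C that that Y => cat likes that cat that that Y => cat likes that cat that that that cat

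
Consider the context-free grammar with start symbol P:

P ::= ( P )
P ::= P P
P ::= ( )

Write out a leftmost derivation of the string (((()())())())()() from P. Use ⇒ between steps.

P ⇒ PP ⇒ PPP ⇒ (P)PP ⇒ (PP)PP ⇒ ((P)P)PP ⇒ ((PP)P)PP ⇒ (((P)P)P)PP ⇒ (((PP)P)P)PP ⇒ (((()P)P)P)PP ⇒ (((()())P)P)PP ⇒ (((()())())P)PP ⇒ (((()())())())PP ⇒ (((()())())())()P ⇒ (((()())())())()()

P ⇒ PP   [P ::= P P]
PP ⇒ PPP   [P ::= P P]
PPP ⇒ (P)PP   [P ::= ( P )]
(P)PP ⇒ (PP)PP   [P ::= P P]
(PP)PP ⇒ ((P)P)PP   [P ::= ( P )]
((P)P)PP ⇒ ((PP)P)PP   [P ::= P P]
((PP)P)PP ⇒ (((P)P)P)PP   [P ::= ( P )]
(((P)P)P)PP ⇒ (((PP)P)P)PP   [P ::= P P]
(((PP)P)P)PP ⇒ (((()P)P)P)PP   [P ::= ( )]
(((()P)P)P)PP ⇒ (((()())P)P)PP   [P ::= ( )]
(((()())P)P)PP ⇒ (((()())())P)PP   [P ::= ( )]
(((()())())P)PP ⇒ (((()())())())PP   [P ::= ( )]
(((()())())())PP ⇒ (((()())())())()P   [P ::= ( )]
(((()())())())()P ⇒ (((()())())())()()   [P ::= ( )]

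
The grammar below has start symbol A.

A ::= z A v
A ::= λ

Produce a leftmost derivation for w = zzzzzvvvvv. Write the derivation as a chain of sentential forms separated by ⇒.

A⇒zAv⇒zzAvv⇒zzzAvvv⇒zzzzAvvvv⇒zzzzzAvvvvv⇒zzzzzvvvvv

A ⇒ zAv   [A ::= z A v]
zAv ⇒ zzAvv   [A ::= z A v]
zzAvv ⇒ zzzAvvv   [A ::= z A v]
zzzAvvv ⇒ zzzzAvvvv   [A ::= z A v]
zzzzAvvvv ⇒ zzzzzAvvvvv   [A ::= z A v]
zzzzzAvvvvv ⇒ zzzzzvvvvv   [A ::= λ]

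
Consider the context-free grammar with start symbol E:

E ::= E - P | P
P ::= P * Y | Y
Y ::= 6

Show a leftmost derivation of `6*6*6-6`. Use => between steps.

E => E-P   [E ::= E - P]
E-P => P-P   [E ::= P]
P-P => P*Y-P   [P ::= P * Y]
P*Y-P => P*Y*Y-P   [P ::= P * Y]
P*Y*Y-P => Y*Y*Y-P   [P ::= Y]
Y*Y*Y-P => 6*Y*Y-P   [Y ::= 6]
6*Y*Y-P => 6*6*Y-P   [Y ::= 6]
6*6*Y-P => 6*6*6-P   [Y ::= 6]
6*6*6-P => 6*6*6-Y   [P ::= Y]
6*6*6-Y => 6*6*6-6   [Y ::= 6]

E=>E-P=>P-P=>P*Y-P=>P*Y*Y-P=>Y*Y*Y-P=>6*Y*Y-P=>6*6*Y-P=>6*6*6-P=>6*6*6-Y=>6*6*6-6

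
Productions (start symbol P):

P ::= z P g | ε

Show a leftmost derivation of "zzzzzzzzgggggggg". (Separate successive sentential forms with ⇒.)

P ⇒ zPg ⇒ zzPgg ⇒ zzzPggg ⇒ zzzzPgggg ⇒ zzzzzPggggg ⇒ zzzzzzPgggggg ⇒ zzzzzzzPggggggg ⇒ zzzzzzzzPgggggggg ⇒ zzzzzzzzgggggggg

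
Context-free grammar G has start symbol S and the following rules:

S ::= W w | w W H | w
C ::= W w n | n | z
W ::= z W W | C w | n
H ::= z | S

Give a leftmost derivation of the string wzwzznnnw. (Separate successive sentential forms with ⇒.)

S ⇒ wWH   [S ::= w W H]
wWH ⇒ wCwH   [W ::= C w]
wCwH ⇒ wzwH   [C ::= z]
wzwH ⇒ wzwS   [H ::= S]
wzwS ⇒ wzwWw   [S ::= W w]
wzwWw ⇒ wzwzWWw   [W ::= z W W]
wzwzWWw ⇒ wzwzzWWWw   [W ::= z W W]
wzwzzWWWw ⇒ wzwzznWWw   [W ::= n]
wzwzznWWw ⇒ wzwzznnWw   [W ::= n]
wzwzznnWw ⇒ wzwzznnnw   [W ::= n]

S ⇒ wWH ⇒ wCwH ⇒ wzwH ⇒ wzwS ⇒ wzwWw ⇒ wzwzWWw ⇒ wzwzzWWWw ⇒ wzwzznWWw ⇒ wzwzznnWw ⇒ wzwzznnnw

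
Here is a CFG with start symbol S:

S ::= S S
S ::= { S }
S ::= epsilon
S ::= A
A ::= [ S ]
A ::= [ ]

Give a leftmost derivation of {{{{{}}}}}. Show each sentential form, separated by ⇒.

S ⇒ {S}   [S ::= { S }]
{S} ⇒ {SS}   [S ::= S S]
{SS} ⇒ {SSS}   [S ::= S S]
{SSS} ⇒ {{S}SS}   [S ::= { S }]
{{S}SS} ⇒ {{SS}SS}   [S ::= S S]
{{SS}SS} ⇒ {{{S}S}SS}   [S ::= { S }]
{{{S}S}SS} ⇒ {{{{S}}S}SS}   [S ::= { S }]
{{{{S}}S}SS} ⇒ {{{{SS}}S}SS}   [S ::= S S]
{{{{SS}}S}SS} ⇒ {{{{{S}S}}S}SS}   [S ::= { S }]
{{{{{S}S}}S}SS} ⇒ {{{{{}S}}S}SS}   [S ::= epsilon]
{{{{{}S}}S}SS} ⇒ {{{{{}}}S}SS}   [S ::= epsilon]
{{{{{}}}S}SS} ⇒ {{{{{}}}}SS}   [S ::= epsilon]
{{{{{}}}}SS} ⇒ {{{{{}}}}S}   [S ::= epsilon]
{{{{{}}}}S} ⇒ {{{{{}}}}}   [S ::= epsilon]

S ⇒ {S} ⇒ {SS} ⇒ {SSS} ⇒ {{S}SS} ⇒ {{SS}SS} ⇒ {{{S}S}SS} ⇒ {{{{S}}S}SS} ⇒ {{{{SS}}S}SS} ⇒ {{{{{S}S}}S}SS} ⇒ {{{{{}S}}S}SS} ⇒ {{{{{}}}S}SS} ⇒ {{{{{}}}}SS} ⇒ {{{{{}}}}S} ⇒ {{{{{}}}}}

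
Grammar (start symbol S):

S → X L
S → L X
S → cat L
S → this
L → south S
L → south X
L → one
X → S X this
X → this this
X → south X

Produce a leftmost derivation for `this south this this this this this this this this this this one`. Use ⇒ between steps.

S ⇒ X L ⇒ S X this L ⇒ this X this L ⇒ this S X this this L ⇒ this L X X this this L ⇒ this south X X X this this L ⇒ this south S X this X X this this L ⇒ this south this X this X X this this L ⇒ this south this this this this X X this this L ⇒ this south this this this this this this X this this L ⇒ this south this this this this this this this this this this L ⇒ this south this this this this this this this this this this one

S ⇒ X L   [S → X L]
X L ⇒ S X this L   [X → S X this]
S X this L ⇒ this X this L   [S → this]
this X this L ⇒ this S X this this L   [X → S X this]
this S X this this L ⇒ this L X X this this L   [S → L X]
this L X X this this L ⇒ this south X X X this this L   [L → south X]
this south X X X this this L ⇒ this south S X this X X this this L   [X → S X this]
this south S X this X X this this L ⇒ this south this X this X X this this L   [S → this]
this south this X this X X this this L ⇒ this south this this this this X X this this L   [X → this this]
this south this this this this X X this this L ⇒ this south this this this this this this X this this L   [X → this this]
this south this this this this this this X this this L ⇒ this south this this this this this this this this this this L   [X → this this]
this south this this this this this this this this this this L ⇒ this south this this this this this this this this this this one   [L → one]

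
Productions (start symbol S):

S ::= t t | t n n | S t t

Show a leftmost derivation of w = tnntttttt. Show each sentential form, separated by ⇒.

S ⇒ Stt ⇒ Stttt ⇒ Stttttt ⇒ tnntttttt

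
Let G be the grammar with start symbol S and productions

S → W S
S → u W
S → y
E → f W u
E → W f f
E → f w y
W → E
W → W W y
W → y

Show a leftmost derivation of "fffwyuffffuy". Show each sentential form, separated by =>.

S=>WS=>ES=>fWuS=>fEuS=>fWffuS=>fEffuS=>fWffffuS=>fEffffuS=>ffWuffffuS=>ffEuffffuS=>fffwyuffffuS=>fffwyuffffuy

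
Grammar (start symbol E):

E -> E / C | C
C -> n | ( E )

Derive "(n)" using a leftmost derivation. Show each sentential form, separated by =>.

E => C   [E -> C]
C => (E)   [C -> ( E )]
(E) => (C)   [E -> C]
(C) => (n)   [C -> n]

E => C => (E) => (C) => (n)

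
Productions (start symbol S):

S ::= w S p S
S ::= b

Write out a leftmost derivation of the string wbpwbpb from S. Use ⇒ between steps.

S ⇒ wSpS ⇒ wbpS ⇒ wbpwSpS ⇒ wbpwbpS ⇒ wbpwbpb

S ⇒ wSpS   [S ::= w S p S]
wSpS ⇒ wbpS   [S ::= b]
wbpS ⇒ wbpwSpS   [S ::= w S p S]
wbpwSpS ⇒ wbpwbpS   [S ::= b]
wbpwbpS ⇒ wbpwbpb   [S ::= b]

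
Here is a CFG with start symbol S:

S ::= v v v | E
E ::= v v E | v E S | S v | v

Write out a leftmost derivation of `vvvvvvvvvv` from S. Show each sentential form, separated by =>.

S => E   [S ::= E]
E => vES   [E ::= v E S]
vES => vvvES   [E ::= v v E]
vvvES => vvvvESS   [E ::= v E S]
vvvvESS => vvvvSvSS   [E ::= S v]
vvvvSvSS => vvvvvvvvSS   [S ::= v v v]
vvvvvvvvSS => vvvvvvvvES   [S ::= E]
vvvvvvvvES => vvvvvvvvvS   [E ::= v]
vvvvvvvvvS => vvvvvvvvvE   [S ::= E]
vvvvvvvvvE => vvvvvvvvvv   [E ::= v]

S => E => vES => vvvES => vvvvESS => vvvvSvSS => vvvvvvvvSS => vvvvvvvvES => vvvvvvvvvS => vvvvvvvvvE => vvvvvvvvvv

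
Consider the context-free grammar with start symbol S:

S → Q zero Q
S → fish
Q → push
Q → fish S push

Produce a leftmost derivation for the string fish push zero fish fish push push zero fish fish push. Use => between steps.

S => Q zero Q => fish S push zero Q => fish Q zero Q push zero Q => fish push zero Q push zero Q => fish push zero fish S push push zero Q => fish push zero fish fish push push zero Q => fish push zero fish fish push push zero fish S push => fish push zero fish fish push push zero fish fish push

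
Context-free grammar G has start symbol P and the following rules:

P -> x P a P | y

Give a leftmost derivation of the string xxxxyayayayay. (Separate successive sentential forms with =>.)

P=>xPaP=>xxPaPaP=>xxxPaPaPaP=>xxxxPaPaPaPaP=>xxxxyaPaPaPaP=>xxxxyayaPaPaP=>xxxxyayayaPaP=>xxxxyayayayaP=>xxxxyayayayay

P => xPaP   [P -> x P a P]
xPaP => xxPaPaP   [P -> x P a P]
xxPaPaP => xxxPaPaPaP   [P -> x P a P]
xxxPaPaPaP => xxxxPaPaPaPaP   [P -> x P a P]
xxxxPaPaPaPaP => xxxxyaPaPaPaP   [P -> y]
xxxxyaPaPaPaP => xxxxyayaPaPaP   [P -> y]
xxxxyayaPaPaP => xxxxyayayaPaP   [P -> y]
xxxxyayayaPaP => xxxxyayayayaP   [P -> y]
xxxxyayayayaP => xxxxyayayayay   [P -> y]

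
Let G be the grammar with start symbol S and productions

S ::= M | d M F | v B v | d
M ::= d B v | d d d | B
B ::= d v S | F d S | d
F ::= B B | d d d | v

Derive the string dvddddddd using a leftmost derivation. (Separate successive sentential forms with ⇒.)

S ⇒ M ⇒ B ⇒ dvS ⇒ dvdMF ⇒ dvddddF ⇒ dvddddddd

S ⇒ M   [S ::= M]
M ⇒ B   [M ::= B]
B ⇒ dvS   [B ::= d v S]
dvS ⇒ dvdMF   [S ::= d M F]
dvdMF ⇒ dvddddF   [M ::= d d d]
dvddddF ⇒ dvddddddd   [F ::= d d d]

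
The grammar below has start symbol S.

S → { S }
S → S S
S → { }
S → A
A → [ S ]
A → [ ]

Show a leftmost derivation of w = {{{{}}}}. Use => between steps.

S => {S} => {{S}} => {{{S}}} => {{{{}}}}

S => {S}   [S → { S }]
{S} => {{S}}   [S → { S }]
{{S}} => {{{S}}}   [S → { S }]
{{{S}}} => {{{{}}}}   [S → { }]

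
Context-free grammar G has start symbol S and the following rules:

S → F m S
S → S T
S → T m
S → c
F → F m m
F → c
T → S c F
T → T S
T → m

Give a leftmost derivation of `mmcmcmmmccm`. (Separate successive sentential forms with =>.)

S => ST => STT => TmTT => mmTT => mmScFT => mmFmScFT => mmcmScFT => mmcmFmScFT => mmcmcmScFT => mmcmcmTmcFT => mmcmcmmmcFT => mmcmcmmmccT => mmcmcmmmccm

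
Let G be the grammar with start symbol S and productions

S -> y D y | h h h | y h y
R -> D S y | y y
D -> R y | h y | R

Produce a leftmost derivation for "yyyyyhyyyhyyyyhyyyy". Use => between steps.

S => yDy   [S -> y D y]
yDy => yRyy   [D -> R y]
yRyy => yDSyyy   [R -> D S y]
yDSyyy => yRySyyy   [D -> R y]
yRySyyy => yDSyySyyy   [R -> D S y]
yDSyySyyy => yRSyySyyy   [D -> R]
yRSyySyyy => yDSySyySyyy   [R -> D S y]
yDSySyySyyy => yRySySyySyyy   [D -> R y]
yRySySyySyyy => yyyySySyySyyy   [R -> y y]
yyyySySyySyyy => yyyyyhyySyySyyy   [S -> y h y]
yyyyyhyySyySyyy => yyyyyhyyyhyyySyyy   [S -> y h y]
yyyyyhyyyhyyySyyy => yyyyyhyyyhyyyyhyyyy   [S -> y h y]

S => yDy => yRyy => yDSyyy => yRySyyy => yDSyySyyy => yRSyySyyy => yDSySyySyyy => yRySySyySyyy => yyyySySyySyyy => yyyyyhyySyySyyy => yyyyyhyyyhyyySyyy => yyyyyhyyyhyyyyhyyyy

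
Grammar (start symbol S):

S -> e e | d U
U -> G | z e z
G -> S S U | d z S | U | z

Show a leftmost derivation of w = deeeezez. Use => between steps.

S => dU   [S -> d U]
dU => dG   [U -> G]
dG => dSSU   [G -> S S U]
dSSU => deeSU   [S -> e e]
deeSU => deeeeU   [S -> e e]
deeeeU => deeeezez   [U -> z e z]

S => dU => dG => dSSU => deeSU => deeeeU => deeeezez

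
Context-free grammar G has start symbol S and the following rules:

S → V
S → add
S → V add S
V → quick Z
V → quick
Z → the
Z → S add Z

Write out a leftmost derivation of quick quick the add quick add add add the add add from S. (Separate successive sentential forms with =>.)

S => V add S => quick Z add S => quick S add Z add S => quick V add S add Z add S => quick quick Z add S add Z add S => quick quick the add S add Z add S => quick quick the add V add Z add S => quick quick the add quick add Z add S => quick quick the add quick add S add Z add S => quick quick the add quick add add add Z add S => quick quick the add quick add add add the add S => quick quick the add quick add add add the add add

S => V add S   [S → V add S]
V add S => quick Z add S   [V → quick Z]
quick Z add S => quick S add Z add S   [Z → S add Z]
quick S add Z add S => quick V add S add Z add S   [S → V add S]
quick V add S add Z add S => quick quick Z add S add Z add S   [V → quick Z]
quick quick Z add S add Z add S => quick quick the add S add Z add S   [Z → the]
quick quick the add S add Z add S => quick quick the add V add Z add S   [S → V]
quick quick the add V add Z add S => quick quick the add quick add Z add S   [V → quick]
quick quick the add quick add Z add S => quick quick the add quick add S add Z add S   [Z → S add Z]
quick quick the add quick add S add Z add S => quick quick the add quick add add add Z add S   [S → add]
quick quick the add quick add add add Z add S => quick quick the add quick add add add the add S   [Z → the]
quick quick the add quick add add add the add S => quick quick the add quick add add add the add add   [S → add]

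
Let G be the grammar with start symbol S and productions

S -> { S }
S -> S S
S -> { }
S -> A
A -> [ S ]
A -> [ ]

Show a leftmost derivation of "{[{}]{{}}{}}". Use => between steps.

S => {S} => {SS} => {AS} => {[S]S} => {[{}]S} => {[{}]SS} => {[{}]{S}S} => {[{}]{{}}S} => {[{}]{{}}{}}

S => {S}   [S -> { S }]
{S} => {SS}   [S -> S S]
{SS} => {AS}   [S -> A]
{AS} => {[S]S}   [A -> [ S ]]
{[S]S} => {[{}]S}   [S -> { }]
{[{}]S} => {[{}]SS}   [S -> S S]
{[{}]SS} => {[{}]{S}S}   [S -> { S }]
{[{}]{S}S} => {[{}]{{}}S}   [S -> { }]
{[{}]{{}}S} => {[{}]{{}}{}}   [S -> { }]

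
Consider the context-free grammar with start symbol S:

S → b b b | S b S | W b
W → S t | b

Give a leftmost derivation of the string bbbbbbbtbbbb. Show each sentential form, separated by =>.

S=>SbS=>bbbbS=>bbbbSbS=>bbbbWbbS=>bbbbStbbS=>bbbbbbbtbbS=>bbbbbbbtbbWb=>bbbbbbbtbbbb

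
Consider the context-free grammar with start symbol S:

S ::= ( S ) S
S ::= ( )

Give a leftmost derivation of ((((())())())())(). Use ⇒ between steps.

S⇒(S)S⇒((S)S)S⇒(((S)S)S)S⇒((((S)S)S)S)S⇒((((())S)S)S)S⇒((((())())S)S)S⇒((((())())())S)S⇒((((())())())())S⇒((((())())())())()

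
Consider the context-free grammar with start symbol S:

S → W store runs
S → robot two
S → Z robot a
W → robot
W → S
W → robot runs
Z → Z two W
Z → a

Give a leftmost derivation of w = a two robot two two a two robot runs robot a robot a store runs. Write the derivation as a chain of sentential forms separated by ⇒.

S ⇒ W store runs ⇒ S store runs ⇒ Z robot a store runs ⇒ Z two W robot a store runs ⇒ Z two W two W robot a store runs ⇒ a two W two W robot a store runs ⇒ a two S two W robot a store runs ⇒ a two robot two two W robot a store runs ⇒ a two robot two two S robot a store runs ⇒ a two robot two two Z robot a robot a store runs ⇒ a two robot two two Z two W robot a robot a store runs ⇒ a two robot two two a two W robot a robot a store runs ⇒ a two robot two two a two robot runs robot a robot a store runs

S ⇒ W store runs   [S → W store runs]
W store runs ⇒ S store runs   [W → S]
S store runs ⇒ Z robot a store runs   [S → Z robot a]
Z robot a store runs ⇒ Z two W robot a store runs   [Z → Z two W]
Z two W robot a store runs ⇒ Z two W two W robot a store runs   [Z → Z two W]
Z two W two W robot a store runs ⇒ a two W two W robot a store runs   [Z → a]
a two W two W robot a store runs ⇒ a two S two W robot a store runs   [W → S]
a two S two W robot a store runs ⇒ a two robot two two W robot a store runs   [S → robot two]
a two robot two two W robot a store runs ⇒ a two robot two two S robot a store runs   [W → S]
a two robot two two S robot a store runs ⇒ a two robot two two Z robot a robot a store runs   [S → Z robot a]
a two robot two two Z robot a robot a store runs ⇒ a two robot two two Z two W robot a robot a store runs   [Z → Z two W]
a two robot two two Z two W robot a robot a store runs ⇒ a two robot two two a two W robot a robot a store runs   [Z → a]
a two robot two two a two W robot a robot a store runs ⇒ a two robot two two a two robot runs robot a robot a store runs   [W → robot runs]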